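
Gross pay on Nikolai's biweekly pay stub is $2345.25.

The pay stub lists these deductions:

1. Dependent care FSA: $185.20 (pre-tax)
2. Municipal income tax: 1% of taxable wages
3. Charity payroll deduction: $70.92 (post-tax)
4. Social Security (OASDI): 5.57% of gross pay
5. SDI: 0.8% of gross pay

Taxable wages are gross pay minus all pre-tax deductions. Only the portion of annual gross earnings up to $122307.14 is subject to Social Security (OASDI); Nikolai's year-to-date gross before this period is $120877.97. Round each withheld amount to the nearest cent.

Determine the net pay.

Dependent care FSA: $185.20
Taxable wages = $2345.25 − $185.20 = $2160.05
Municipal income tax: $2160.05 × 0.01 = $21.60
SDI: $2345.25 × 0.008 = $18.76
Social Security (OASDI): only $122307.14 − $120877.97 = $1429.17 of this check is subject → $1429.17 × 0.0557 = $79.60
Charity payroll deduction: $70.92
Total deductions = $185.20 + $21.60 + $18.76 + $79.60 + $70.92 = $376.08
Net pay = $2345.25 − $376.08 = $1969.17

$1969.17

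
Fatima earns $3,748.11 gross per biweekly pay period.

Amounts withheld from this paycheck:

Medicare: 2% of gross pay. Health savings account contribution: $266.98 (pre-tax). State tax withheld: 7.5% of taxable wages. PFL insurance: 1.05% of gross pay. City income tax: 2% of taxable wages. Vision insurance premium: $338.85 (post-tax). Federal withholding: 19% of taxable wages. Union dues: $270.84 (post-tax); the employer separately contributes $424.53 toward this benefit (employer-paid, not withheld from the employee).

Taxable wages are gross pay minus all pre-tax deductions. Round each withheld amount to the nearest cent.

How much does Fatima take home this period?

Health savings account contribution: $266.98
Taxable wages = $3,748.11 − $266.98 = $3,481.13
City income tax: $3,481.13 × 0.02 = $69.62
State tax withheld: $3,481.13 × 0.075 = $261.08
Federal withholding: $3,481.13 × 0.19 = $661.41
Medicare: $3,748.11 × 0.02 = $74.96
PFL insurance: $3,748.11 × 0.0105 = $39.36
Vision insurance premium: $338.85
Union dues: $270.84
(Employer's $424.53 toward union dues is not withheld from the employee.)
Total deductions = $266.98 + $69.62 + $261.08 + $661.41 + $74.96 + $39.36 + $338.85 + $270.84 = $1,983.10
Net pay = $3,748.11 − $1,983.10 = $1,765.01

$1,765.01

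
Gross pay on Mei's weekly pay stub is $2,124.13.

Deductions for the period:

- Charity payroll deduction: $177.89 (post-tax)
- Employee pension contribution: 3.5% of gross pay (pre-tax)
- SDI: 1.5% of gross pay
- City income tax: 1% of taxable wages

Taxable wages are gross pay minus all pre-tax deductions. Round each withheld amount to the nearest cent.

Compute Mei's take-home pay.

$1,819.54

Employee pension contribution: $2,124.13 × 0.035 = $74.34
Taxable wages = $2,124.13 − $74.34 = $2,049.79
City income tax: $2,049.79 × 0.01 = $20.50
SDI: $2,124.13 × 0.015 = $31.86
Charity payroll deduction: $177.89
Total deductions = $74.34 + $20.50 + $31.86 + $177.89 = $304.59
Net pay = $2,124.13 − $304.59 = $1,819.54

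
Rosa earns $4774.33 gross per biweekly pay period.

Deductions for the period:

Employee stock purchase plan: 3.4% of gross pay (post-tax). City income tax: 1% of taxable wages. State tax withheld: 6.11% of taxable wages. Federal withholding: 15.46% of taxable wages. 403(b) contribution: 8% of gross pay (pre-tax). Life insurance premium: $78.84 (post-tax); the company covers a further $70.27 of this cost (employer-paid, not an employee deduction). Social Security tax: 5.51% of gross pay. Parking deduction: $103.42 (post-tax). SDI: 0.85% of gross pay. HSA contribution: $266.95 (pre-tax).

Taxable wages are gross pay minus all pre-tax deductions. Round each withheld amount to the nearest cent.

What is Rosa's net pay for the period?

$2546.09

403(b) contribution: $4774.33 × 0.08 = $381.95
HSA contribution: $266.95
Pre-tax total = $381.95 + $266.95 = $648.90
Taxable wages = $4774.33 − $648.90 = $4125.43
Federal withholding: $4125.43 × 0.1546 = $637.79
State tax withheld: $4125.43 × 0.0611 = $252.06
City income tax: $4125.43 × 0.01 = $41.25
SDI: $4774.33 × 0.0085 = $40.58
Social Security tax: $4774.33 × 0.0551 = $263.07
Employee stock purchase plan: $4774.33 × 0.034 = $162.33
Parking deduction: $103.42
Life insurance premium: $78.84
(Employer's $70.27 toward life insurance premium is not withheld from the employee.)
Total deductions = $381.95 + $266.95 + $637.79 + $252.06 + $41.25 + $40.58 + $263.07 + $162.33 + $103.42 + $78.84 = $2228.24
Net pay = $4774.33 − $2228.24 = $2546.09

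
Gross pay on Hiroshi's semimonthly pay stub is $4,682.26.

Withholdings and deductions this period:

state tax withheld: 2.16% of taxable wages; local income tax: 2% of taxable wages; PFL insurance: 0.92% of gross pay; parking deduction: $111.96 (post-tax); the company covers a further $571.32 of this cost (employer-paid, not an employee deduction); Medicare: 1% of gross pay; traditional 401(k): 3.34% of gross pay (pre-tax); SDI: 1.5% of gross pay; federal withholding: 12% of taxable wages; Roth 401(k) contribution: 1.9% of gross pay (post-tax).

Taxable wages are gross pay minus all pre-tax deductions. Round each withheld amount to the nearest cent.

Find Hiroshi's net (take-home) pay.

$3,433.44

Traditional 401(k): $4,682.26 × 0.0334 = $156.39
Taxable wages = $4,682.26 − $156.39 = $4,525.87
Local income tax: $4,525.87 × 0.02 = $90.52
Federal withholding: $4,525.87 × 0.12 = $543.10
State tax withheld: $4,525.87 × 0.0216 = $97.76
SDI: $4,682.26 × 0.015 = $70.23
Medicare: $4,682.26 × 0.01 = $46.82
PFL insurance: $4,682.26 × 0.0092 = $43.08
Roth 401(k) contribution: $4,682.26 × 0.019 = $88.96
Parking deduction: $111.96
(Employer's $571.32 toward parking deduction is not withheld from the employee.)
Total deductions = $156.39 + $90.52 + $543.10 + $97.76 + $70.23 + $46.82 + $43.08 + $88.96 + $111.96 = $1,248.82
Net pay = $4,682.26 − $1,248.82 = $3,433.44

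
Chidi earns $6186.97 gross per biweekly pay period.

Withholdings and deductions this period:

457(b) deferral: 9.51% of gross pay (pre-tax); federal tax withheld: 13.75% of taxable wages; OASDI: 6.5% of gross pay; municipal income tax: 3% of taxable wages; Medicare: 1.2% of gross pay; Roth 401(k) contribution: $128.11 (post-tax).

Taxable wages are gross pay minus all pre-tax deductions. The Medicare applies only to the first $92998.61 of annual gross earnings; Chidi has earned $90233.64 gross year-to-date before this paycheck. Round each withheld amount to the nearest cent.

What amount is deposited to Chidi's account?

457(b) deferral: $6186.97 × 0.0951 = $588.38
Taxable wages = $6186.97 − $588.38 = $5598.59
Federal tax withheld: $5598.59 × 0.1375 = $769.81
Municipal income tax: $5598.59 × 0.03 = $167.96
Medicare: only $92998.61 − $90233.64 = $2764.97 of this check is subject → $2764.97 × 0.012 = $33.18
OASDI: $6186.97 × 0.065 = $402.15
Roth 401(k) contribution: $128.11
Total deductions = $588.38 + $769.81 + $167.96 + $33.18 + $402.15 + $128.11 = $2089.59
Net pay = $6186.97 − $2089.59 = $4097.38

$4097.38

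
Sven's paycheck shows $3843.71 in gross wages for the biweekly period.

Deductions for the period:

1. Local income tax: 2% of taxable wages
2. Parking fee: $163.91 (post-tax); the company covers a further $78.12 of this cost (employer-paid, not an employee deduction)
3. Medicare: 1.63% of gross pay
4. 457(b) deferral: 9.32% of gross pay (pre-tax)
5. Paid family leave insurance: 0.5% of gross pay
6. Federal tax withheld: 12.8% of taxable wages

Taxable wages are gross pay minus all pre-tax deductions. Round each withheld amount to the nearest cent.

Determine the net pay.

457(b) deferral: $3843.71 × 0.0932 = $358.23
Taxable wages = $3843.71 − $358.23 = $3485.48
Federal tax withheld: $3485.48 × 0.128 = $446.14
Local income tax: $3485.48 × 0.02 = $69.71
Paid family leave insurance: $3843.71 × 0.005 = $19.22
Medicare: $3843.71 × 0.0163 = $62.65
Parking fee: $163.91
(Employer's $78.12 toward parking fee is not withheld from the employee.)
Total deductions = $358.23 + $446.14 + $69.71 + $19.22 + $62.65 + $163.91 = $1119.86
Net pay = $3843.71 − $1119.86 = $2723.85

$2723.85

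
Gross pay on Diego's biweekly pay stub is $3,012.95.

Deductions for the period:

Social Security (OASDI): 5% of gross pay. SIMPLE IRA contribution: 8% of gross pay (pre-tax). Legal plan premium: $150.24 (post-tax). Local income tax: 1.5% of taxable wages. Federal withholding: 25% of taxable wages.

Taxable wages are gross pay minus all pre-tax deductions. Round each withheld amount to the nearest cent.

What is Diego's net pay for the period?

$1,736.46

SIMPLE IRA contribution: $3,012.95 × 0.08 = $241.04
Taxable wages = $3,012.95 − $241.04 = $2,771.91
Federal withholding: $2,771.91 × 0.25 = $692.98
Local income tax: $2,771.91 × 0.015 = $41.58
Social Security (OASDI): $3,012.95 × 0.05 = $150.65
Legal plan premium: $150.24
Total deductions = $241.04 + $692.98 + $41.58 + $150.65 + $150.24 = $1,276.49
Net pay = $3,012.95 − $1,276.49 = $1,736.46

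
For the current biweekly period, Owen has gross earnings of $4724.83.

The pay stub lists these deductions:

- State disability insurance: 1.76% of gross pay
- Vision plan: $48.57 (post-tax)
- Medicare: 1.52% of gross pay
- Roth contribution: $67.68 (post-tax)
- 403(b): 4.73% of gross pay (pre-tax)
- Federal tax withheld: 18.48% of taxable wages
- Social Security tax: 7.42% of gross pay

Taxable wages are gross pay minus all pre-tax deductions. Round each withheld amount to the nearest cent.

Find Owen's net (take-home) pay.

403(b): $4724.83 × 0.0473 = $223.48
Taxable wages = $4724.83 − $223.48 = $4501.35
Federal tax withheld: $4501.35 × 0.1848 = $831.85
Medicare: $4724.83 × 0.0152 = $71.82
Social Security tax: $4724.83 × 0.0742 = $350.58
State disability insurance: $4724.83 × 0.0176 = $83.16
Roth contribution: $67.68
Vision plan: $48.57
Total deductions = $223.48 + $831.85 + $71.82 + $350.58 + $83.16 + $67.68 + $48.57 = $1677.14
Net pay = $4724.83 − $1677.14 = $3047.69

$3047.69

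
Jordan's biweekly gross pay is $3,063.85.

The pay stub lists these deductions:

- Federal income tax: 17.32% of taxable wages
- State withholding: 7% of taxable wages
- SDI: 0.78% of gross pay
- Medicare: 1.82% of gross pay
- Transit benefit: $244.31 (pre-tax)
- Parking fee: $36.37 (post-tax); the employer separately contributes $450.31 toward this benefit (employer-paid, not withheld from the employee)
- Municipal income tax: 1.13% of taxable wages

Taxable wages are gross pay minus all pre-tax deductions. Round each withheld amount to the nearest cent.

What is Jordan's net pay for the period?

$1,985.94

Transit benefit: $244.31
Taxable wages = $3,063.85 − $244.31 = $2,819.54
Federal income tax: $2,819.54 × 0.1732 = $488.34
State withholding: $2,819.54 × 0.07 = $197.37
Municipal income tax: $2,819.54 × 0.0113 = $31.86
SDI: $3,063.85 × 0.0078 = $23.90
Medicare: $3,063.85 × 0.0182 = $55.76
Parking fee: $36.37
(Employer's $450.31 toward parking fee is not withheld from the employee.)
Total deductions = $244.31 + $488.34 + $197.37 + $31.86 + $23.90 + $55.76 + $36.37 = $1,077.91
Net pay = $3,063.85 − $1,077.91 = $1,985.94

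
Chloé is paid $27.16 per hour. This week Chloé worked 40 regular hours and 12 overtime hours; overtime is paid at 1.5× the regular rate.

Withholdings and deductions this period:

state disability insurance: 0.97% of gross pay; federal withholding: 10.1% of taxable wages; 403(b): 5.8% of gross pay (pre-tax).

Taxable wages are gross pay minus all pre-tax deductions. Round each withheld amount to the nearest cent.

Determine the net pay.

Regular pay: 40 × $27.16 = $1086.40
Overtime pay: 12 × $27.16 × 1.5 = $488.88
Gross pay = $1086.40 + $488.88 = $1575.28
403(b): $1575.28 × 0.058 = $91.37
Taxable wages = $1575.28 − $91.37 = $1483.91
Federal withholding: $1483.91 × 0.101 = $149.87
State disability insurance: $1575.28 × 0.0097 = $15.28
Total deductions = $91.37 + $149.87 + $15.28 = $256.52
Net pay = $1575.28 − $256.52 = $1318.76

$1318.76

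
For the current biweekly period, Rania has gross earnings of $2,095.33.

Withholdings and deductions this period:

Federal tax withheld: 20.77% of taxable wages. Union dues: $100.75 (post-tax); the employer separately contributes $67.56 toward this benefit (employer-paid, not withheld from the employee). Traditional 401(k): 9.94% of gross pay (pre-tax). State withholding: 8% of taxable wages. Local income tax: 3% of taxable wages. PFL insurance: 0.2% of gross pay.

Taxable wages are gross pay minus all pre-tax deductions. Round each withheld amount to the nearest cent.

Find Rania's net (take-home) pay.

$1,182.60

Traditional 401(k): $2,095.33 × 0.0994 = $208.28
Taxable wages = $2,095.33 − $208.28 = $1,887.05
Local income tax: $1,887.05 × 0.03 = $56.61
State withholding: $1,887.05 × 0.08 = $150.96
Federal tax withheld: $1,887.05 × 0.2077 = $391.94
PFL insurance: $2,095.33 × 0.002 = $4.19
Union dues: $100.75
(Employer's $67.56 toward union dues is not withheld from the employee.)
Total deductions = $208.28 + $56.61 + $150.96 + $391.94 + $4.19 + $100.75 = $912.73
Net pay = $2,095.33 − $912.73 = $1,182.60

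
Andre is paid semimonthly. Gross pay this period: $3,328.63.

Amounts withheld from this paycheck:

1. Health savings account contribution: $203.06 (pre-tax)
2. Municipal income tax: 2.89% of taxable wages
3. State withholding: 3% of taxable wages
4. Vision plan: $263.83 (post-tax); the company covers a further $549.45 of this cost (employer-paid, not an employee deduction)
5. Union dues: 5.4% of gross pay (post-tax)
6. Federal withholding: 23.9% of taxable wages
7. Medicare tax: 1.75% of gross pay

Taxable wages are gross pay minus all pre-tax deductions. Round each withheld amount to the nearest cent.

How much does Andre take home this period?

Health savings account contribution: $203.06
Taxable wages = $3,328.63 − $203.06 = $3,125.57
Federal withholding: $3,125.57 × 0.239 = $747.01
Municipal income tax: $3,125.57 × 0.0289 = $90.33
State withholding: $3,125.57 × 0.03 = $93.77
Medicare tax: $3,328.63 × 0.0175 = $58.25
Vision plan: $263.83
Union dues: $3,328.63 × 0.054 = $179.75
(Employer's $549.45 toward vision plan is not withheld from the employee.)
Total deductions = $203.06 + $747.01 + $90.33 + $93.77 + $58.25 + $263.83 + $179.75 = $1,636.00
Net pay = $3,328.63 − $1,636.00 = $1,692.63

$1,692.63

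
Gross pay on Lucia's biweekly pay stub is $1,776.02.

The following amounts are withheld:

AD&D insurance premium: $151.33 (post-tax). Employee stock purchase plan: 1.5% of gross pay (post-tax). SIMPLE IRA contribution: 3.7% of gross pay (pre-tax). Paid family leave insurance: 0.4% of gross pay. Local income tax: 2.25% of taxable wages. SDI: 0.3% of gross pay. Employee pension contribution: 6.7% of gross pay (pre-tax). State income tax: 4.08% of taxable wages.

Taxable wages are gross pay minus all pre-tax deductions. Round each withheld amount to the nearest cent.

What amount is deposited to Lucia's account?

$1,300.19

Employee pension contribution: $1,776.02 × 0.067 = $118.99
SIMPLE IRA contribution: $1,776.02 × 0.037 = $65.71
Pre-tax total = $118.99 + $65.71 = $184.70
Taxable wages = $1,776.02 − $184.70 = $1,591.32
Local income tax: $1,591.32 × 0.0225 = $35.80
State income tax: $1,591.32 × 0.0408 = $64.93
SDI: $1,776.02 × 0.003 = $5.33
Paid family leave insurance: $1,776.02 × 0.004 = $7.10
AD&D insurance premium: $151.33
Employee stock purchase plan: $1,776.02 × 0.015 = $26.64
Total deductions = $118.99 + $65.71 + $35.80 + $64.93 + $5.33 + $7.10 + $151.33 + $26.64 = $475.83
Net pay = $1,776.02 − $475.83 = $1,300.19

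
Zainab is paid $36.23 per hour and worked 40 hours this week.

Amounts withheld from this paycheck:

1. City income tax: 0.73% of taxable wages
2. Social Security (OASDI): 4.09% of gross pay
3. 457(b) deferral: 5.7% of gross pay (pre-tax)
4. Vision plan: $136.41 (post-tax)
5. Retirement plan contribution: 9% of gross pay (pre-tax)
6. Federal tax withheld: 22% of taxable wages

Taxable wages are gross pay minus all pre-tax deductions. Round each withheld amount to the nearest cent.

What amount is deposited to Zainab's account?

$759.51

Gross pay: 40 × $36.23 = $1,449.20
Retirement plan contribution: $1,449.20 × 0.09 = $130.43
457(b) deferral: $1,449.20 × 0.057 = $82.60
Pre-tax total = $130.43 + $82.60 = $213.03
Taxable wages = $1,449.20 − $213.03 = $1,236.17
Federal tax withheld: $1,236.17 × 0.22 = $271.96
City income tax: $1,236.17 × 0.0073 = $9.02
Social Security (OASDI): $1,449.20 × 0.0409 = $59.27
Vision plan: $136.41
Total deductions = $130.43 + $82.60 + $271.96 + $9.02 + $59.27 + $136.41 = $689.69
Net pay = $1,449.20 − $689.69 = $759.51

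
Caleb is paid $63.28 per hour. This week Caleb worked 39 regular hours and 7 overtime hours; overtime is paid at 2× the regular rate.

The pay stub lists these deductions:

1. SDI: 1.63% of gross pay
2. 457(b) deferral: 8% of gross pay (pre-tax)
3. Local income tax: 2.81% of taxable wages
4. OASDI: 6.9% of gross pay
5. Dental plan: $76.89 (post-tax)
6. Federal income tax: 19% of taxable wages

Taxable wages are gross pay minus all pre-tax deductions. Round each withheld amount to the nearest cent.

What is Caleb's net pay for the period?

$2049.61

Regular pay: 39 × $63.28 = $2467.92
Overtime pay: 7 × $63.28 × 2 = $885.92
Gross pay = $2467.92 + $885.92 = $3353.84
457(b) deferral: $3353.84 × 0.08 = $268.31
Taxable wages = $3353.84 − $268.31 = $3085.53
Local income tax: $3085.53 × 0.0281 = $86.70
Federal income tax: $3085.53 × 0.19 = $586.25
OASDI: $3353.84 × 0.069 = $231.41
SDI: $3353.84 × 0.0163 = $54.67
Dental plan: $76.89
Total deductions = $268.31 + $86.70 + $586.25 + $231.41 + $54.67 + $76.89 = $1304.23
Net pay = $3353.84 − $1304.23 = $2049.61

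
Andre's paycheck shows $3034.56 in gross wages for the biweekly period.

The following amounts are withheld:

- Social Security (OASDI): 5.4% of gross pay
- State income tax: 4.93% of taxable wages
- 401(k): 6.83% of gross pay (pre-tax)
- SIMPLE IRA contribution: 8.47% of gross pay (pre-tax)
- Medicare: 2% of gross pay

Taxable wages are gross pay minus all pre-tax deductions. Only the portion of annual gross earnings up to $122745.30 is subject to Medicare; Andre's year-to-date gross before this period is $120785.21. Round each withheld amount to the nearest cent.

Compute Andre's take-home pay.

$2240.49

SIMPLE IRA contribution: $3034.56 × 0.0847 = $257.03
401(k): $3034.56 × 0.0683 = $207.26
Pre-tax total = $257.03 + $207.26 = $464.29
Taxable wages = $3034.56 − $464.29 = $2570.27
State income tax: $2570.27 × 0.0493 = $126.71
Medicare: only $122745.30 − $120785.21 = $1960.09 of this check is subject → $1960.09 × 0.02 = $39.20
Social Security (OASDI): $3034.56 × 0.054 = $163.87
Total deductions = $257.03 + $207.26 + $126.71 + $39.20 + $163.87 = $794.07
Net pay = $3034.56 − $794.07 = $2240.49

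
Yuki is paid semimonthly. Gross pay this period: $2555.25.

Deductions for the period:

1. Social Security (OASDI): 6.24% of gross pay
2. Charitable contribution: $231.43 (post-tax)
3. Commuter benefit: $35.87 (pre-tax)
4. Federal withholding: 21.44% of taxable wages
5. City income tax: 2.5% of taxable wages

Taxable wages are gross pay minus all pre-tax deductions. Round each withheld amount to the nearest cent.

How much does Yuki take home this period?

$1525.36

Commuter benefit: $35.87
Taxable wages = $2555.25 − $35.87 = $2519.38
City income tax: $2519.38 × 0.025 = $62.98
Federal withholding: $2519.38 × 0.2144 = $540.16
Social Security (OASDI): $2555.25 × 0.0624 = $159.45
Charitable contribution: $231.43
Total deductions = $35.87 + $62.98 + $540.16 + $159.45 + $231.43 = $1029.89
Net pay = $2555.25 − $1029.89 = $1525.36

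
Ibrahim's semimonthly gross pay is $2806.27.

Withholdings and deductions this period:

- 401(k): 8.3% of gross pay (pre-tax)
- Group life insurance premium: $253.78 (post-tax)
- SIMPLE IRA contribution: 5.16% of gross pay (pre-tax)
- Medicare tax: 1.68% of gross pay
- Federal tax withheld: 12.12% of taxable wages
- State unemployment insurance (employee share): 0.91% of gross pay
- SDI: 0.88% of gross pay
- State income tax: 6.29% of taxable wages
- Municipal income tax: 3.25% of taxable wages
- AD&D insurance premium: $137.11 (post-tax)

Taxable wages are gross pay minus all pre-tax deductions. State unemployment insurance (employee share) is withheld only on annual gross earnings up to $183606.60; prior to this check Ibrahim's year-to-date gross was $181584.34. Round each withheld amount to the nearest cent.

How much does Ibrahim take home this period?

$1421.38

SIMPLE IRA contribution: $2806.27 × 0.0516 = $144.80
401(k): $2806.27 × 0.083 = $232.92
Pre-tax total = $144.80 + $232.92 = $377.72
Taxable wages = $2806.27 − $377.72 = $2428.55
Federal tax withheld: $2428.55 × 0.1212 = $294.34
Municipal income tax: $2428.55 × 0.0325 = $78.93
State income tax: $2428.55 × 0.0629 = $152.76
Medicare tax: $2806.27 × 0.0168 = $47.15
State unemployment insurance (employee share): only $183606.60 − $181584.34 = $2022.26 of this check is subject → $2022.26 × 0.0091 = $18.40
SDI: $2806.27 × 0.0088 = $24.70
AD&D insurance premium: $137.11
Group life insurance premium: $253.78
Total deductions = $144.80 + $232.92 + $294.34 + $78.93 + $152.76 + $47.15 + $18.40 + $24.70 + $137.11 + $253.78 = $1384.89
Net pay = $2806.27 − $1384.89 = $1421.38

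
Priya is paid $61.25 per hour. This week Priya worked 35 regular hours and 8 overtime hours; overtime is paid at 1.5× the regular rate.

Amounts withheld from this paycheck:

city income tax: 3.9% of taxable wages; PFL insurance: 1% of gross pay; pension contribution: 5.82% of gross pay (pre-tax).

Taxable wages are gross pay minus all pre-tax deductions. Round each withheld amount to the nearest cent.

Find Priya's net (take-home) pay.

Regular pay: 35 × $61.25 = $2,143.75
Overtime pay: 8 × $61.25 × 1.5 = $735.00
Gross pay = $2,143.75 + $735.00 = $2,878.75
Pension contribution: $2,878.75 × 0.0582 = $167.54
Taxable wages = $2,878.75 − $167.54 = $2,711.21
City income tax: $2,711.21 × 0.039 = $105.74
PFL insurance: $2,878.75 × 0.01 = $28.79
Total deductions = $167.54 + $105.74 + $28.79 = $302.07
Net pay = $2,878.75 − $302.07 = $2,576.68

$2,576.68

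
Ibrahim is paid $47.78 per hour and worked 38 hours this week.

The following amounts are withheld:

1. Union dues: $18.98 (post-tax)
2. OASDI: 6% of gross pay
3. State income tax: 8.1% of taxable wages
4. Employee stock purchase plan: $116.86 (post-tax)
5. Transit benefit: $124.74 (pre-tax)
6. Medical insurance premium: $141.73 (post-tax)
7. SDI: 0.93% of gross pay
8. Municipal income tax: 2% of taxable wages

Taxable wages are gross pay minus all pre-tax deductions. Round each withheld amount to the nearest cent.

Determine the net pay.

$1116.72

Gross pay: 38 × $47.78 = $1815.64
Transit benefit: $124.74
Taxable wages = $1815.64 − $124.74 = $1690.90
Municipal income tax: $1690.90 × 0.02 = $33.82
State income tax: $1690.90 × 0.081 = $136.96
OASDI: $1815.64 × 0.06 = $108.94
SDI: $1815.64 × 0.0093 = $16.89
Union dues: $18.98
Medical insurance premium: $141.73
Employee stock purchase plan: $116.86
Total deductions = $124.74 + $33.82 + $136.96 + $108.94 + $16.89 + $18.98 + $141.73 + $116.86 = $698.92
Net pay = $1815.64 − $698.92 = $1116.72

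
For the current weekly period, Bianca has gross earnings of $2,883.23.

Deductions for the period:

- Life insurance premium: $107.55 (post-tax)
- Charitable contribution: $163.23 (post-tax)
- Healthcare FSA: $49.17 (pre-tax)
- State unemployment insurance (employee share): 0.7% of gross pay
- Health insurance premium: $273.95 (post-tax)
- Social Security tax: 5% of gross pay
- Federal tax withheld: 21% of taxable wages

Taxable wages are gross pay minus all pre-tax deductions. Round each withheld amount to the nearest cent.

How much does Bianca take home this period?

$1,529.84

Healthcare FSA: $49.17
Taxable wages = $2,883.23 − $49.17 = $2,834.06
Federal tax withheld: $2,834.06 × 0.21 = $595.15
State unemployment insurance (employee share): $2,883.23 × 0.007 = $20.18
Social Security tax: $2,883.23 × 0.05 = $144.16
Health insurance premium: $273.95
Life insurance premium: $107.55
Charitable contribution: $163.23
Total deductions = $49.17 + $595.15 + $20.18 + $144.16 + $273.95 + $107.55 + $163.23 = $1,353.39
Net pay = $2,883.23 − $1,353.39 = $1,529.84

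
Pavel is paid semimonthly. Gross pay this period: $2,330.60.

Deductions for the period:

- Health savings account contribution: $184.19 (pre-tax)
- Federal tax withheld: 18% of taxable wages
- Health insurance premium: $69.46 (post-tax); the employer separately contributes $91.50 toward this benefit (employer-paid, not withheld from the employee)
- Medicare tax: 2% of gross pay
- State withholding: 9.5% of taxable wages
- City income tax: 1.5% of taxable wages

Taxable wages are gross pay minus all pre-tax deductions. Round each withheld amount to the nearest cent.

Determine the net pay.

$1,407.88

Health savings account contribution: $184.19
Taxable wages = $2,330.60 − $184.19 = $2,146.41
State withholding: $2,146.41 × 0.095 = $203.91
City income tax: $2,146.41 × 0.015 = $32.20
Federal tax withheld: $2,146.41 × 0.18 = $386.35
Medicare tax: $2,330.60 × 0.02 = $46.61
Health insurance premium: $69.46
(Employer's $91.50 toward health insurance premium is not withheld from the employee.)
Total deductions = $184.19 + $203.91 + $32.20 + $386.35 + $46.61 + $69.46 = $922.72
Net pay = $2,330.60 − $922.72 = $1,407.88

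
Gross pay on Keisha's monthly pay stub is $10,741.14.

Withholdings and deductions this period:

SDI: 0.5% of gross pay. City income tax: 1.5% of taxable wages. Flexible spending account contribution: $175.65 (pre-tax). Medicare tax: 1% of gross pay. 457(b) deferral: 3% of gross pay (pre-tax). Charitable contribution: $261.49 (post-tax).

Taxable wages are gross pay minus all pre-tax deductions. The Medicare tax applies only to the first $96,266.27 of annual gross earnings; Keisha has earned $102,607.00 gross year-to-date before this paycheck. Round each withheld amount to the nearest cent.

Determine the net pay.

457(b) deferral: $10,741.14 × 0.03 = $322.23
Flexible spending account contribution: $175.65
Pre-tax total = $322.23 + $175.65 = $497.88
Taxable wages = $10,741.14 − $497.88 = $10,243.26
City income tax: $10,243.26 × 0.015 = $153.65
Medicare tax: annual cap $96,266.27 already reached (YTD $102,607.00), so $0.00
SDI: $10,741.14 × 0.005 = $53.71
Charitable contribution: $261.49
Total deductions = $322.23 + $175.65 + $153.65 + $0.00 + $53.71 + $261.49 = $966.73
Net pay = $10,741.14 − $966.73 = $9,774.41

$9,774.41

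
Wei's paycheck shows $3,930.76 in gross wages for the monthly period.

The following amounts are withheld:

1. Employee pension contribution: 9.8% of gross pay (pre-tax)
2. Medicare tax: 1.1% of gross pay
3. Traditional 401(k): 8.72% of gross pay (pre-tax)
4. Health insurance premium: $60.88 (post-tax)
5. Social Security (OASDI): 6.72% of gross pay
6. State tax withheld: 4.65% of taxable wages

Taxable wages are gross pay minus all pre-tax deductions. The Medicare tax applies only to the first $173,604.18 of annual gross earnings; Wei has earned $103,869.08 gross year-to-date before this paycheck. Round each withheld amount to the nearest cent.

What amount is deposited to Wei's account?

Traditional 401(k): $3,930.76 × 0.0872 = $342.76
Employee pension contribution: $3,930.76 × 0.098 = $385.21
Pre-tax total = $342.76 + $385.21 = $727.97
Taxable wages = $3,930.76 − $727.97 = $3,202.79
State tax withheld: $3,202.79 × 0.0465 = $148.93
Social Security (OASDI): $3,930.76 × 0.0672 = $264.15
Medicare tax: cap not yet reached, full $3,930.76 is subject → $3,930.76 × 0.011 = $43.24
Health insurance premium: $60.88
Total deductions = $342.76 + $385.21 + $148.93 + $264.15 + $43.24 + $60.88 = $1,245.17
Net pay = $3,930.76 − $1,245.17 = $2,685.59

$2,685.59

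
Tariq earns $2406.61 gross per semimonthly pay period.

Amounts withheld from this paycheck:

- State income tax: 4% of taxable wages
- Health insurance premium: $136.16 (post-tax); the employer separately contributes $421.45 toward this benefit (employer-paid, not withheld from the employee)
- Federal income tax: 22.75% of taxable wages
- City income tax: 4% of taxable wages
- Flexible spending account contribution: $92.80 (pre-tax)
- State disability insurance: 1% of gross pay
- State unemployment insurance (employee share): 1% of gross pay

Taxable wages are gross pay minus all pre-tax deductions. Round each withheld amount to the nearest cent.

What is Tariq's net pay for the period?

Flexible spending account contribution: $92.80
Taxable wages = $2406.61 − $92.80 = $2313.81
Federal income tax: $2313.81 × 0.2275 = $526.39
State income tax: $2313.81 × 0.04 = $92.55
City income tax: $2313.81 × 0.04 = $92.55
State disability insurance: $2406.61 × 0.01 = $24.07
State unemployment insurance (employee share): $2406.61 × 0.01 = $24.07
Health insurance premium: $136.16
(Employer's $421.45 toward health insurance premium is not withheld from the employee.)
Total deductions = $92.80 + $526.39 + $92.55 + $92.55 + $24.07 + $24.07 + $136.16 = $988.59
Net pay = $2406.61 − $988.59 = $1418.02

$1418.02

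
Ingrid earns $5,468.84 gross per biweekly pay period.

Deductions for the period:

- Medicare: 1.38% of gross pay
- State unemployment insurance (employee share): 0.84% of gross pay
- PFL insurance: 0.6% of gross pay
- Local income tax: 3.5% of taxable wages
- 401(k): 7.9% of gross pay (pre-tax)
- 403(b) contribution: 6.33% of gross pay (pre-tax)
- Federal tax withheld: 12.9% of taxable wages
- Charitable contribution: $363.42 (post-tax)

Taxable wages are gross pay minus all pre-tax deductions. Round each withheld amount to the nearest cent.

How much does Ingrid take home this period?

$3,403.72

403(b) contribution: $5,468.84 × 0.0633 = $346.18
401(k): $5,468.84 × 0.079 = $432.04
Pre-tax total = $346.18 + $432.04 = $778.22
Taxable wages = $5,468.84 − $778.22 = $4,690.62
Local income tax: $4,690.62 × 0.035 = $164.17
Federal tax withheld: $4,690.62 × 0.129 = $605.09
Medicare: $5,468.84 × 0.0138 = $75.47
State unemployment insurance (employee share): $5,468.84 × 0.0084 = $45.94
PFL insurance: $5,468.84 × 0.006 = $32.81
Charitable contribution: $363.42
Total deductions = $346.18 + $432.04 + $164.17 + $605.09 + $75.47 + $45.94 + $32.81 + $363.42 = $2,065.12
Net pay = $5,468.84 − $2,065.12 = $3,403.72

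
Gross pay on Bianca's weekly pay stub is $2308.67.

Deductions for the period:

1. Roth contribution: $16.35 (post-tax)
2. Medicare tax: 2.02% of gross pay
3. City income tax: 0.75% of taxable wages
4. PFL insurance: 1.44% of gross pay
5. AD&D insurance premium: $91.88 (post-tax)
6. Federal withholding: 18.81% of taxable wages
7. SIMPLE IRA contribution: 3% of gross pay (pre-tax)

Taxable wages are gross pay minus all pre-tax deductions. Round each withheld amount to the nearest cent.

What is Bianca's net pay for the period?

SIMPLE IRA contribution: $2308.67 × 0.03 = $69.26
Taxable wages = $2308.67 − $69.26 = $2239.41
Federal withholding: $2239.41 × 0.1881 = $421.23
City income tax: $2239.41 × 0.0075 = $16.80
Medicare tax: $2308.67 × 0.0202 = $46.64
PFL insurance: $2308.67 × 0.0144 = $33.24
Roth contribution: $16.35
AD&D insurance premium: $91.88
Total deductions = $69.26 + $421.23 + $16.80 + $46.64 + $33.24 + $16.35 + $91.88 = $695.40
Net pay = $2308.67 − $695.40 = $1613.27

$1613.27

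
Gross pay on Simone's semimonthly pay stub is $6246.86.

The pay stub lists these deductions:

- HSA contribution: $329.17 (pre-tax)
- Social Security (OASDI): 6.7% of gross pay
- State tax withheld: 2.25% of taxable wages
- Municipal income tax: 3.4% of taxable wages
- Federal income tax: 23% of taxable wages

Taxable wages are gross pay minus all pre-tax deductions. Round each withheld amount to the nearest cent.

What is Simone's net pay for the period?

$3803.73

HSA contribution: $329.17
Taxable wages = $6246.86 − $329.17 = $5917.69
Municipal income tax: $5917.69 × 0.034 = $201.20
Federal income tax: $5917.69 × 0.23 = $1361.07
State tax withheld: $5917.69 × 0.0225 = $133.15
Social Security (OASDI): $6246.86 × 0.067 = $418.54
Total deductions = $329.17 + $201.20 + $1361.07 + $133.15 + $418.54 = $2443.13
Net pay = $6246.86 − $2443.13 = $3803.73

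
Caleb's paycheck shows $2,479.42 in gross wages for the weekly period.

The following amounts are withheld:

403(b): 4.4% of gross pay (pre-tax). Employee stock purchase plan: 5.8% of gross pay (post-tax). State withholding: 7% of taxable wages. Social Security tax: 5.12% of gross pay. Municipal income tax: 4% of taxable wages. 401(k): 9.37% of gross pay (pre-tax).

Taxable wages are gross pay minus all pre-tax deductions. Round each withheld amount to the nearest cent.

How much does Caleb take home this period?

401(k): $2,479.42 × 0.0937 = $232.32
403(b): $2,479.42 × 0.044 = $109.09
Pre-tax total = $232.32 + $109.09 = $341.41
Taxable wages = $2,479.42 − $341.41 = $2,138.01
State withholding: $2,138.01 × 0.07 = $149.66
Municipal income tax: $2,138.01 × 0.04 = $85.52
Social Security tax: $2,479.42 × 0.0512 = $126.95
Employee stock purchase plan: $2,479.42 × 0.058 = $143.81
Total deductions = $232.32 + $109.09 + $149.66 + $85.52 + $126.95 + $143.81 = $847.35
Net pay = $2,479.42 − $847.35 = $1,632.07

$1,632.07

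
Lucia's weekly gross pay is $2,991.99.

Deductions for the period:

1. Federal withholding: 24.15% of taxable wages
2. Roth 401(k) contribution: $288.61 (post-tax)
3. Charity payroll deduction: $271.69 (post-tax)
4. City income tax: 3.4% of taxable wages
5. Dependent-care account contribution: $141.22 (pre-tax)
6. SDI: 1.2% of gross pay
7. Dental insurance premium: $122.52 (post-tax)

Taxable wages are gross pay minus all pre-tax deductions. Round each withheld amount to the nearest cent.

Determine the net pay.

Dependent-care account contribution: $141.22
Taxable wages = $2,991.99 − $141.22 = $2,850.77
City income tax: $2,850.77 × 0.034 = $96.93
Federal withholding: $2,850.77 × 0.2415 = $688.46
SDI: $2,991.99 × 0.012 = $35.90
Dental insurance premium: $122.52
Roth 401(k) contribution: $288.61
Charity payroll deduction: $271.69
Total deductions = $141.22 + $96.93 + $688.46 + $35.90 + $122.52 + $288.61 + $271.69 = $1,645.33
Net pay = $2,991.99 − $1,645.33 = $1,346.66

$1,346.66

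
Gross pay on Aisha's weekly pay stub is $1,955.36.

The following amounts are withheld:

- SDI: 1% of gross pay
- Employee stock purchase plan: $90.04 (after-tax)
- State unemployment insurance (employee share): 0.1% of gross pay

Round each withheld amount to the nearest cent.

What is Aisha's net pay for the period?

$1,843.81

SDI: $1,955.36 × 0.01 = $19.55
State unemployment insurance (employee share): $1,955.36 × 0.001 = $1.96
Employee stock purchase plan: $90.04
Total deductions = $19.55 + $1.96 + $90.04 = $111.55
Net pay = $1,955.36 − $111.55 = $1,843.81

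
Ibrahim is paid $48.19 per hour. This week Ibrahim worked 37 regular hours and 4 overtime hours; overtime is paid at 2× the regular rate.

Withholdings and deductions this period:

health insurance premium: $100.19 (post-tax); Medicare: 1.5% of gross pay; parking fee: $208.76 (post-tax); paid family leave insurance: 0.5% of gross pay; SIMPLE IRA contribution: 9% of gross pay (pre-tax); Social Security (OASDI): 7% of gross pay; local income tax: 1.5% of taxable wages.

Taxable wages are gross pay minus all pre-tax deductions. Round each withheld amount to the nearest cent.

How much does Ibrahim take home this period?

Regular pay: 37 × $48.19 = $1783.03
Overtime pay: 4 × $48.19 × 2 = $385.52
Gross pay = $1783.03 + $385.52 = $2168.55
SIMPLE IRA contribution: $2168.55 × 0.09 = $195.17
Taxable wages = $2168.55 − $195.17 = $1973.38
Local income tax: $1973.38 × 0.015 = $29.60
Medicare: $2168.55 × 0.015 = $32.53
Social Security (OASDI): $2168.55 × 0.07 = $151.80
Paid family leave insurance: $2168.55 × 0.005 = $10.84
Parking fee: $208.76
Health insurance premium: $100.19
Total deductions = $195.17 + $29.60 + $32.53 + $151.80 + $10.84 + $208.76 + $100.19 = $728.89
Net pay = $2168.55 − $728.89 = $1439.66

$1439.66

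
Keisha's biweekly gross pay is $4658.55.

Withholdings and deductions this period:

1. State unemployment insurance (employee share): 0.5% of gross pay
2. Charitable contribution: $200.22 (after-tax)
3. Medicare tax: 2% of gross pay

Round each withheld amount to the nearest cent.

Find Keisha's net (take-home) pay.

$4341.87

State unemployment insurance (employee share): $4658.55 × 0.005 = $23.29
Medicare tax: $4658.55 × 0.02 = $93.17
Charitable contribution: $200.22
Total deductions = $23.29 + $93.17 + $200.22 = $316.68
Net pay = $4658.55 − $316.68 = $4341.87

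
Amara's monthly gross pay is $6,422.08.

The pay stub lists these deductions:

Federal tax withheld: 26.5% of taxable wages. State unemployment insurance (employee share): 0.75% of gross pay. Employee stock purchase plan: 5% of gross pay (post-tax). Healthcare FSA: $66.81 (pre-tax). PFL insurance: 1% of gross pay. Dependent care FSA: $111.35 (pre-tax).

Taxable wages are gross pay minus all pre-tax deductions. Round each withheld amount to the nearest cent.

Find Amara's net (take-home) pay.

$4,155.79

Healthcare FSA: $66.81
Dependent care FSA: $111.35
Pre-tax total = $66.81 + $111.35 = $178.16
Taxable wages = $6,422.08 − $178.16 = $6,243.92
Federal tax withheld: $6,243.92 × 0.265 = $1,654.64
PFL insurance: $6,422.08 × 0.01 = $64.22
State unemployment insurance (employee share): $6,422.08 × 0.0075 = $48.17
Employee stock purchase plan: $6,422.08 × 0.05 = $321.10
Total deductions = $66.81 + $111.35 + $1,654.64 + $64.22 + $48.17 + $321.10 = $2,266.29
Net pay = $6,422.08 − $2,266.29 = $4,155.79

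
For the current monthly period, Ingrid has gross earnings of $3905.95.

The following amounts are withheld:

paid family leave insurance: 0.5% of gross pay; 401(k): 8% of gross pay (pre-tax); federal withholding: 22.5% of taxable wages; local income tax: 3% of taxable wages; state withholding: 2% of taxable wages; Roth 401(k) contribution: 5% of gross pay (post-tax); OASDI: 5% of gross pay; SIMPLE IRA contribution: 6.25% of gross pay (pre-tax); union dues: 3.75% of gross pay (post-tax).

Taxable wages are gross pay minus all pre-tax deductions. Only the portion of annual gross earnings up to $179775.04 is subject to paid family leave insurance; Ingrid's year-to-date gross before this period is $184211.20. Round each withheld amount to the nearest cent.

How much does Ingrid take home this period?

$1891.21

SIMPLE IRA contribution: $3905.95 × 0.0625 = $244.12
401(k): $3905.95 × 0.08 = $312.48
Pre-tax total = $244.12 + $312.48 = $556.60
Taxable wages = $3905.95 − $556.60 = $3349.35
Federal withholding: $3349.35 × 0.225 = $753.60
Local income tax: $3349.35 × 0.03 = $100.48
State withholding: $3349.35 × 0.02 = $66.99
Paid family leave insurance: annual cap $179775.04 already reached (YTD $184211.20), so $0.00
OASDI: $3905.95 × 0.05 = $195.30
Union dues: $3905.95 × 0.0375 = $146.47
Roth 401(k) contribution: $3905.95 × 0.05 = $195.30
Total deductions = $244.12 + $312.48 + $753.60 + $100.48 + $66.99 + $0.00 + $195.30 + $146.47 + $195.30 = $2014.74
Net pay = $3905.95 − $2014.74 = $1891.21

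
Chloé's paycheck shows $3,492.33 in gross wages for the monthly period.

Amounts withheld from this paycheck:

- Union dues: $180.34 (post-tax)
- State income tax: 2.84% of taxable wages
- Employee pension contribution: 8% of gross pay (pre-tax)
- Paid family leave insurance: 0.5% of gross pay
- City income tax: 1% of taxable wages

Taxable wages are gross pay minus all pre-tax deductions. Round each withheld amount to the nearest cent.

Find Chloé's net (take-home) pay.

Employee pension contribution: $3,492.33 × 0.08 = $279.39
Taxable wages = $3,492.33 − $279.39 = $3,212.94
City income tax: $3,212.94 × 0.01 = $32.13
State income tax: $3,212.94 × 0.0284 = $91.25
Paid family leave insurance: $3,492.33 × 0.005 = $17.46
Union dues: $180.34
Total deductions = $279.39 + $32.13 + $91.25 + $17.46 + $180.34 = $600.57
Net pay = $3,492.33 − $600.57 = $2,891.76

$2,891.76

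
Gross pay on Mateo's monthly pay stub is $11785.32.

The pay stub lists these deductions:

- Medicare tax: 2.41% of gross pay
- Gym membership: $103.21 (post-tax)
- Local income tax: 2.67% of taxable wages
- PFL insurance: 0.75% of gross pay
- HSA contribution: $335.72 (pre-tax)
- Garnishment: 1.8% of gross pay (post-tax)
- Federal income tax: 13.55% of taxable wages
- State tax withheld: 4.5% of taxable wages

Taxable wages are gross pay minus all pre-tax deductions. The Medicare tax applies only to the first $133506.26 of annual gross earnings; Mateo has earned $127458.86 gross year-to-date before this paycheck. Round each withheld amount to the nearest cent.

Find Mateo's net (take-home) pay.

HSA contribution: $335.72
Taxable wages = $11785.32 − $335.72 = $11449.60
Local income tax: $11449.60 × 0.0267 = $305.70
Federal income tax: $11449.60 × 0.1355 = $1551.42
State tax withheld: $11449.60 × 0.045 = $515.23
Medicare tax: only $133506.26 − $127458.86 = $6047.40 of this check is subject → $6047.40 × 0.0241 = $145.74
PFL insurance: $11785.32 × 0.0075 = $88.39
Gym membership: $103.21
Garnishment: $11785.32 × 0.018 = $212.14
Total deductions = $335.72 + $305.70 + $1551.42 + $515.23 + $145.74 + $88.39 + $103.21 + $212.14 = $3257.55
Net pay = $11785.32 − $3257.55 = $8527.77

$8527.77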